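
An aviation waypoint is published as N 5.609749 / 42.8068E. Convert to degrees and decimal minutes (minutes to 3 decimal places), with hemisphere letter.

5° 36.585′ N, 42° 48.408′ E

Lat: minutes = (5.609749 − 5) × 60 = 36.58494
Longitude: minutes = (42.806800 − 42) × 60 = 48.40800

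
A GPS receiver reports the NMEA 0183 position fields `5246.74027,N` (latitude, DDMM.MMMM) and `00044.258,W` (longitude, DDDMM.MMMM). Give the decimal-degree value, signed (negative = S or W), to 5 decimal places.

52.77900, -0.73763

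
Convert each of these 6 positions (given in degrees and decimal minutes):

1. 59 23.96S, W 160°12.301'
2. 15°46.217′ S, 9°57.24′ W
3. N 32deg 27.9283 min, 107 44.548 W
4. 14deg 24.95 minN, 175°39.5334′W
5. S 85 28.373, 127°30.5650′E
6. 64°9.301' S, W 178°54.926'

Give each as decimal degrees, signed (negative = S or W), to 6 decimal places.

1. -59.399333, -160.205017
2. -15.770283, -9.954000
3. 32.465472, -107.742467
4. 14.415833, -175.658890
5. -85.472883, 127.509417
6. -64.155017, -178.915433

Point 1:
  φ: 23.96′ = 0.399333°; total 59.3993333
  S → negative
  Longitude: 160 + 12.301/60 = 160.2050167
  hemisphere W, so the sign is −
Point 2:
  Lat: 46.217′ = 0.770283°; total 15.7702833
  S → negative
  Longitude: 9 + 57.24/60 = 9.9540000
  hemisphere W, so the sign is −
Point 3:
  φ: 32 + 27.9283/60 = 32.4654717
  N ⇒ keep positive
  λ: 44.548′ = 0.742467°; total 107.7424667
  W ⇒ negate
Point 4:
  Lat: 24.95′ = 0.415833°; total 14.4158333
  N ⇒ keep positive
  λ: 175 + 39.5334/60 = 175.6588900
  W ⇒ negate
Point 5:
  Lat: 85 + 28.373/60 = 85.4728833
  S → negative
  λ: 30.565′ = 0.509417°; total 127.5094167
  E → positive
Point 6:
  Latitude: 64 + 9.301/60 = 64.1550167
  hemisphere S, so the sign is −
  λ: 54.926′ = 0.915433°; total 178.9154333
  hemisphere W, so the sign is −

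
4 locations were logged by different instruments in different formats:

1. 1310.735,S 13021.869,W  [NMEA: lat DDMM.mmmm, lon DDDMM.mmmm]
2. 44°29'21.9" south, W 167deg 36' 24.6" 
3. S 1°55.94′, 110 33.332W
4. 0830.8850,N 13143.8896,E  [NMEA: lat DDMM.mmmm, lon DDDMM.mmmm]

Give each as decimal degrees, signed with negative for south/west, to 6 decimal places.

Point 1:
  φ: split at 2 digits → 13° and 10.735′; 13 + 10.735/60 = 13.1789167
  S ⇒ negate
  Longitude: degrees = first 3 digits = 130, minutes = 21.869; 130 + 21.869/60 = 130.3644833
  hemisphere W, so the sign is −
Point 2:
  φ: 29′ + 21.9″ = 29.36500′; 44 + 29.36500/60 = 44.4894167
  S → negative
  Longitude: 167 + 36/60 + 24.6/3600 = 167.6068333
  W → negative
Point 3:
  φ: 1 + 55.94/60 = 1.9323333
  S → negative
  Lon: 33.332′ = 0.555533°; total 110.5555333
  W → negative
Point 4:
  Latitude: degrees = first 2 digits = 8, minutes = 30.885; 8 + 30.885/60 = 8.5147500
  N → positive
  Lon: degrees = first 3 digits = 131, minutes = 43.8896; 131 + 43.8896/60 = 131.7314933
  E → positive

1. -13.178917, -130.364483
2. -44.489417, -167.606833
3. -1.932333, -110.555533
4. 8.514750, 131.731493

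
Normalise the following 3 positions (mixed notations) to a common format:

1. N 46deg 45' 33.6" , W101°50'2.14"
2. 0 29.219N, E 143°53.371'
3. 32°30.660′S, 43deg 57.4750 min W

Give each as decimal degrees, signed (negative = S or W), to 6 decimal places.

1. 46.759333, -101.833928
2. 0.486983, 143.889517
3. -32.511000, -43.957917

Point 1:
  φ: 46 + 45/60 + 33.6/3600 = 46.7593333
  N ⇒ keep positive
  Longitude: 101° + 50/60 + 2.14/3600 = 101 + 0.833333 + 0.000594 = 101.8339278
  W ⇒ negate
Point 2:
  Latitude: 29.219′ = 0.486983°; total 0.4869833
  N ⇒ keep positive
  λ: 143 + 53.371/60 = 143.8895167
  E → positive
Point 3:
  Latitude: 32 + 30.66/60 = 32.5110000
  hemisphere S, so the sign is −
  Lon: 57.475′ = 0.957917°; total 43.9579167
  hemisphere W, so the sign is −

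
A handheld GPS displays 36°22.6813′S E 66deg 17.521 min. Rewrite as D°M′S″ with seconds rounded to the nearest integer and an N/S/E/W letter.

36°22′41″ S, 66°17′31″ E

φ: 22.68130′ → 22′ and 0.68130 × 60 = 40.88″
Lon: 17.52100′ → 17′ and 0.52100 × 60 = 31.26″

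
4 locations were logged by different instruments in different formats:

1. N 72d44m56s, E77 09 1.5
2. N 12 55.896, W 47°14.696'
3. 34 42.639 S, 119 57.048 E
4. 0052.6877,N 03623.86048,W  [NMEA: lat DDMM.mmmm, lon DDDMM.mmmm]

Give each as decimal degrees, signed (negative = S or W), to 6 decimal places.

Point 1:
  Latitude: 72 + 44/60 + 56/3600 = 72.7488889
  N → positive
  Lon: 77° + 9/60 + 1.5/3600 = 77 + 0.150000 + 0.000417 = 77.1504167
  E → positive
Point 2:
  φ: 55.896′ = 0.931600°; total 12.9316000
  N → positive
  Longitude: 47 + 14.696/60 = 47.2449333
  W → negative
Point 3:
  Lat: 42.639′ = 0.710650°; total 34.7106500
  S ⇒ negate
  Lon: 57.048′ = 0.950800°; total 119.9508000
  E ⇒ keep positive
Point 4:
  Latitude: degrees = first 2 digits = 0, minutes = 52.6877; 0 + 52.6877/60 = 0.8781283
  N → positive
  Lon: split at 3 digits → 036° and 23.86048′; 36 + 23.86048/60 = 36.3976747
  hemisphere W, so the sign is −

1. 72.748889, 77.150417
2. 12.931600, -47.244933
3. -34.710650, 119.950800
4. 0.878128, -36.397675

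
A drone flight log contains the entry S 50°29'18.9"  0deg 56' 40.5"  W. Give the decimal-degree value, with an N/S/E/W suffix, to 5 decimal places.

Latitude: 50 + 29/60 + 18.9/3600 = 50.488583
Longitude: 0 + 56/60 + 40.5/3600 = 0.944583

50.48858° S, 0.94458° W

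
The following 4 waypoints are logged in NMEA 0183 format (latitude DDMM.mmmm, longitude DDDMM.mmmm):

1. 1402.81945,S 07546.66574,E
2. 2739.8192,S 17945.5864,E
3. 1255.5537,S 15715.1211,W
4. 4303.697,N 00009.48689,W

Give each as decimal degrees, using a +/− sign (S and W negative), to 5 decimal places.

Point 1:
  Latitude: degrees = first 2 digits = 14, minutes = 2.81945; 14 + 2.81945/60 = 14.046991
  S ⇒ negate
  λ: degrees = first 3 digits = 75, minutes = 46.66574; 75 + 46.66574/60 = 75.777762
  E → positive
Point 2:
  φ: degrees = first 2 digits = 27, minutes = 39.8192; 27 + 39.8192/60 = 27.663653
  S → negative
  Longitude: split at 3 digits → 179° and 45.5864′; 179 + 45.5864/60 = 179.759773
  E → positive
Point 3:
  φ: degrees = first 2 digits = 12, minutes = 55.5537; 12 + 55.5537/60 = 12.925895
  hemisphere S, so the sign is −
  Longitude: split at 3 digits → 157° and 15.1211′; 157 + 15.1211/60 = 157.252018
  W ⇒ negate
Point 4:
  φ: degrees = first 2 digits = 43, minutes = 3.697; 43 + 3.697/60 = 43.061617
  N → positive
  Longitude: split at 3 digits → 000° and 9.48689′; 0 + 9.48689/60 = 0.158115
  W → negative

1. -14.04699, 75.77776
2. -27.66365, 179.75977
3. -12.92590, -157.25202
4. 43.06162, -0.15811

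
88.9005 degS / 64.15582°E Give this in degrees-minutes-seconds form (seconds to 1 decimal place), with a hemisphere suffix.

88°54′1.8″ S, 64°09′21.0″ E

Lat: 0.900500 × 60 = 54.03000′ → 54′, remainder × 60 = 1.800″
Longitude: whole degrees 64; 9.34920′ → 9′ and 20.952″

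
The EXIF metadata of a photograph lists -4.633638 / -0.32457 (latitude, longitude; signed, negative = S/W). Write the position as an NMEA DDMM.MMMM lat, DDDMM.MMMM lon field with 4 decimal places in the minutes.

0438.0183,S / 00019.4742,W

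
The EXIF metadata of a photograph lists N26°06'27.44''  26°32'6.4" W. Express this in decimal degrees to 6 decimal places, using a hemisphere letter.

Latitude: 26° + 6/60 + 27.44/3600 = 26 + 0.100000 + 0.007622 = 26.1076222
λ: 32′ + 6.4″ = 32.10667′; 26 + 32.10667/60 = 26.5351111

26.107622° N, 26.535111° W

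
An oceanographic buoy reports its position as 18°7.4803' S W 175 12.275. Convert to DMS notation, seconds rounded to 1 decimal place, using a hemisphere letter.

18°07′28.8″ S, 175°12′16.5″ W

Latitude: 7.48030′ → 7′ and 0.48030 × 60 = 28.818″
Longitude: 12.27500′ → 12′ and 0.27500 × 60 = 16.500″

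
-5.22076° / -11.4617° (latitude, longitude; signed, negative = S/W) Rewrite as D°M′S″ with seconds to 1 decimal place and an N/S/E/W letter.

Latitude is negative → S; |value| = 5.220760
Lat: 0.220760 × 60 = 13.24560′ → 13′, remainder × 60 = 14.736″
Longitude is negative → W; |value| = 11.461700
λ: 0.461700 × 60 = 27.70200′ → 27′, remainder × 60 = 42.120″

5°13′14.7″ S, 11°27′42.1″ W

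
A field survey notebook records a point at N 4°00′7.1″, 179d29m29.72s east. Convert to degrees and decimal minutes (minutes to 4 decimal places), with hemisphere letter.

φ: 0 + 7.1/60 = 0.118333′
λ: seconds/60 = 0.49533; minutes = 29 + 0.49533 = 29.495333

4° 0.1183′ N, 179° 29.4953′ E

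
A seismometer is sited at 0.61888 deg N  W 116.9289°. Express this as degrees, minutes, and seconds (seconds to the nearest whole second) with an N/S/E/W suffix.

0°37′8″ N, 116°55′44″ W

Lat: 0.618880 × 60 = 37.13280′ → 37′, remainder × 60 = 7.97″
λ: whole degrees 116; 55.73400′ → 55′ and 44.04″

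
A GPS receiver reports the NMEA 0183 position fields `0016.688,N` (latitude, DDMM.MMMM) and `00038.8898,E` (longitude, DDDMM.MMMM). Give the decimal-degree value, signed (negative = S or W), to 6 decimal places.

0.278133, 0.648163

Lat: degrees = first 2 digits = 0, minutes = 16.688; 0 + 16.688/60 = 0.2781333
N ⇒ keep positive
λ: split at 3 digits → 000° and 38.8898′; 0 + 38.8898/60 = 0.6481633
E ⇒ keep positive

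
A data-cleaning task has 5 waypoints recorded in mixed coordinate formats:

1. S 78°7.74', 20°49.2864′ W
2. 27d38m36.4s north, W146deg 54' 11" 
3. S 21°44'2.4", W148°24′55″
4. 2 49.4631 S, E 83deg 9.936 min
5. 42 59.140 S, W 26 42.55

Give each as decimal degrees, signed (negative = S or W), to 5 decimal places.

1. -78.12900, -20.82144
2. 27.64344, -146.90306
3. -21.73400, -148.41528
4. -2.82439, 83.16560
5. -42.98567, -26.70917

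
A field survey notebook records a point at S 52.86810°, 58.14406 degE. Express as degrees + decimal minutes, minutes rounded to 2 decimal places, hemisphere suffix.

52° 52.09′ S, 58° 8.64′ E

Latitude: 52° + 0.868100 × 60 = 52° 52.0860′
Lon: 58° + 0.144060 × 60 = 58° 8.6436′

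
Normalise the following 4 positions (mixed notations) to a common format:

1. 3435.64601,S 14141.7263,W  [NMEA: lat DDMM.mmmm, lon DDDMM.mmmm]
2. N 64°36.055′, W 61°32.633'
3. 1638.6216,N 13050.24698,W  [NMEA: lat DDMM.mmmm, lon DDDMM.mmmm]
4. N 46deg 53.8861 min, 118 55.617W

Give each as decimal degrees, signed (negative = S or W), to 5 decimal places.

1. -34.59410, -141.69544
2. 64.60092, -61.54388
3. 16.64369, -130.83745
4. 46.89810, -118.92695

Point 1:
  φ: degrees = first 2 digits = 34, minutes = 35.64601; 34 + 35.64601/60 = 34.594100
  S ⇒ negate
  Lon: split at 3 digits → 141° and 41.7263′; 141 + 41.7263/60 = 141.695438
  hemisphere W, so the sign is −
Point 2:
  φ: 64 + 36.055/60 = 64.600917
  N ⇒ keep positive
  Longitude: 32.633′ = 0.543883°; total 61.543883
  W → negative
Point 3:
  Lat: split at 2 digits → 16° and 38.6216′; 16 + 38.6216/60 = 16.643693
  N → positive
  Lon: split at 3 digits → 130° and 50.24698′; 130 + 50.24698/60 = 130.837450
  hemisphere W, so the sign is −
Point 4:
  Latitude: 53.8861′ = 0.898102°; total 46.898102
  N ⇒ keep positive
  Longitude: 118 + 55.617/60 = 118.926950
  W ⇒ negate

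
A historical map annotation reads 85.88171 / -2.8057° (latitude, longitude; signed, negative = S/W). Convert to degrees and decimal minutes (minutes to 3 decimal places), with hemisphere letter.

85° 52.903′ N, 2° 48.342′ W

φ: minutes = (85.881710 − 85) × 60 = 52.90260
Longitude is negative → W; |value| = 2.805700
Longitude: minutes = (2.805700 − 2) × 60 = 48.34200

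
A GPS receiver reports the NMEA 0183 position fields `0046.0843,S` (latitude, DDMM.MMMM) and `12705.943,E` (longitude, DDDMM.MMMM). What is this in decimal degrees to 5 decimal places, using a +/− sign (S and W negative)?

φ: split at 2 digits → 00° and 46.0843′; 0 + 46.0843/60 = 0.768072
S ⇒ negate
Longitude: split at 3 digits → 127° and 5.943′; 127 + 5.943/60 = 127.099050
E → positive

-0.76807, 127.09905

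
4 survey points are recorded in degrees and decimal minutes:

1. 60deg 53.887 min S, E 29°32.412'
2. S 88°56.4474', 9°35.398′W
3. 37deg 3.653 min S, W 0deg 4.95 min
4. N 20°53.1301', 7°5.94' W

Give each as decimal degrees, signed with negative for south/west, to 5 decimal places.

Point 1:
  Lat: 60 + 53.887/60 = 60.898117
  S ⇒ negate
  Longitude: 29 + 32.412/60 = 29.540200
  E → positive
Point 2:
  Latitude: 88 + 56.4474/60 = 88.940790
  S ⇒ negate
  λ: 9 + 35.398/60 = 9.589967
  hemisphere W, so the sign is −
Point 3:
  φ: 3.653′ = 0.060883°; total 37.060883
  hemisphere S, so the sign is −
  Lon: 4.95′ = 0.082500°; total 0.082500
  W ⇒ negate
Point 4:
  Latitude: 53.1301′ = 0.885502°; total 20.885502
  N → positive
  λ: 5.94′ = 0.099000°; total 7.099000
  W → negative

1. -60.89812, 29.54020
2. -88.94079, -9.58997
3. -37.06088, -0.08250
4. 20.88550, -7.09900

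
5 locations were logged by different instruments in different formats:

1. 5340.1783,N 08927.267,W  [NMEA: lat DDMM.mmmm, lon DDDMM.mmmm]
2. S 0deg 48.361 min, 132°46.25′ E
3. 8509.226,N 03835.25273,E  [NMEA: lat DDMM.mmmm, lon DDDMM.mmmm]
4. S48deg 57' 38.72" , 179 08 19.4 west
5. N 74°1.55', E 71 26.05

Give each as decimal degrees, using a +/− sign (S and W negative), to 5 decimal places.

Point 1:
  Latitude: split at 2 digits → 53° and 40.1783′; 53 + 40.1783/60 = 53.669638
  N ⇒ keep positive
  λ: degrees = first 3 digits = 89, minutes = 27.267; 89 + 27.267/60 = 89.454450
  W ⇒ negate
Point 2:
  Lat: 48.361′ = 0.806017°; total 0.806017
  S ⇒ negate
  λ: 132 + 46.25/60 = 132.770833
  E → positive
Point 3:
  φ: degrees = first 2 digits = 85, minutes = 9.226; 85 + 9.226/60 = 85.153767
  N → positive
  Longitude: split at 3 digits → 038° and 35.25273′; 38 + 35.25273/60 = 38.587546
  E → positive
Point 4:
  φ: 57′ + 38.72″ = 57.64533′; 48 + 57.64533/60 = 48.960756
  hemisphere S, so the sign is −
  Lon: 179 + 8/60 + 19.4/3600 = 179.138722
  W ⇒ negate
Point 5:
  Latitude: 74 + 1.55/60 = 74.025833
  N → positive
  λ: 26.05′ = 0.434167°; total 71.434167
  E ⇒ keep positive

1. 53.66964, -89.45445
2. -0.80602, 132.77083
3. 85.15377, 38.58755
4. -48.96076, -179.13872
5. 74.02583, 71.43417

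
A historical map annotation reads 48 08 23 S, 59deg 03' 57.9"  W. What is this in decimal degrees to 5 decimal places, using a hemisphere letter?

Latitude: 8′ + 23″ = 8.38333′; 48 + 8.38333/60 = 48.139722
Lon: 59 + 3/60 + 57.9/3600 = 59.066083

48.13972° S, 59.06608° W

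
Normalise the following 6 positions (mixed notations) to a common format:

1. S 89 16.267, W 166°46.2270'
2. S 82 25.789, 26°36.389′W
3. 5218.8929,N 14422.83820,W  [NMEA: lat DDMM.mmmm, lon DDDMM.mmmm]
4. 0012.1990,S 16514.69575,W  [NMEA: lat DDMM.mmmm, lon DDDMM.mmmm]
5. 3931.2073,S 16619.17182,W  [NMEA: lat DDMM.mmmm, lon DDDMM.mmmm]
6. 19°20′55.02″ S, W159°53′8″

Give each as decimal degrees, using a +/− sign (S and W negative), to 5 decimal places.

1. -89.27112, -166.77045
2. -82.42982, -26.60648
3. 52.31488, -144.38064
4. -0.20332, -165.24493
5. -39.52012, -166.31953
6. -19.34862, -159.88556

Point 1:
  Latitude: 89 + 16.267/60 = 89.271117
  hemisphere S, so the sign is −
  Lon: 46.227′ = 0.770450°; total 166.770450
  W ⇒ negate
Point 2:
  Lat: 25.789′ = 0.429817°; total 82.429817
  S → negative
  Longitude: 26 + 36.389/60 = 26.606483
  hemisphere W, so the sign is −
Point 3:
  Latitude: split at 2 digits → 52° and 18.8929′; 52 + 18.8929/60 = 52.314882
  N → positive
  Lon: split at 3 digits → 144° and 22.8382′; 144 + 22.8382/60 = 144.380637
  W → negative
Point 4:
  Lat: degrees = first 2 digits = 0, minutes = 12.199; 0 + 12.199/60 = 0.203317
  hemisphere S, so the sign is −
  Lon: split at 3 digits → 165° and 14.69575′; 165 + 14.69575/60 = 165.244929
  W → negative
Point 5:
  Lat: split at 2 digits → 39° and 31.2073′; 39 + 31.2073/60 = 39.520122
  hemisphere S, so the sign is −
  λ: split at 3 digits → 166° and 19.17182′; 166 + 19.17182/60 = 166.319530
  W → negative
Point 6:
  φ: 19 + 20/60 + 55.02/3600 = 19.348617
  S ⇒ negate
  λ: 53′ + 8″ = 53.13333′; 159 + 53.13333/60 = 159.885556
  hemisphere W, so the sign is −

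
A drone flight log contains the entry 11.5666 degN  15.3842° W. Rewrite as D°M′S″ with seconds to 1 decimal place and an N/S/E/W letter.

11°33′59.8″ N, 15°23′3.1″ W

Latitude: 0.566600° → 33.99600′; 0.99600 × 60 = 59.760″
Lon: 0.384200° → 23.05200′; 0.05200 × 60 = 3.120″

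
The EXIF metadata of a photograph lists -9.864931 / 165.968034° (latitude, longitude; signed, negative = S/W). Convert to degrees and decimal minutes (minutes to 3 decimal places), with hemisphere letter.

Latitude is negative → S; |value| = 9.864931
φ: minutes = (9.864931 − 9) × 60 = 51.89586
λ: minutes = (165.968034 − 165) × 60 = 58.08204

9° 51.896′ S, 165° 58.082′ E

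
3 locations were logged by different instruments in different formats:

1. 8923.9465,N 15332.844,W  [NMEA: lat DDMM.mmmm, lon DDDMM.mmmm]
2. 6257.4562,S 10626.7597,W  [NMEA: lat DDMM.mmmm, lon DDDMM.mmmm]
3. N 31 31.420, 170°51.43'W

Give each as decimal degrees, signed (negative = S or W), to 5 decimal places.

1. 89.39911, -153.54740
2. -62.95760, -106.44600
3. 31.52367, -170.85717

Point 1:
  φ: split at 2 digits → 89° and 23.9465′; 89 + 23.9465/60 = 89.399108
  N → positive
  Longitude: degrees = first 3 digits = 153, minutes = 32.844; 153 + 32.844/60 = 153.547400
  W ⇒ negate
Point 2:
  Latitude: degrees = first 2 digits = 62, minutes = 57.4562; 62 + 57.4562/60 = 62.957603
  S ⇒ negate
  λ: split at 3 digits → 106° and 26.7597′; 106 + 26.7597/60 = 106.445995
  hemisphere W, so the sign is −
Point 3:
  φ: 31.42′ = 0.523667°; total 31.523667
  N ⇒ keep positive
  Lon: 51.43′ = 0.857167°; total 170.857167
  hemisphere W, so the sign is −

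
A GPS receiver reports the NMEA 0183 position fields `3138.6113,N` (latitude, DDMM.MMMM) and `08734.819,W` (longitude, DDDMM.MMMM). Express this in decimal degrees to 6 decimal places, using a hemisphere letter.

31.643522° N, 87.580317° W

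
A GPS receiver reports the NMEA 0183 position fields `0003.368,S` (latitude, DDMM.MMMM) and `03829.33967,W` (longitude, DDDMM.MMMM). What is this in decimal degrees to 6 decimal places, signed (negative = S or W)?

-0.056133, -38.488995

Latitude: split at 2 digits → 00° and 3.368′; 0 + 3.368/60 = 0.0561333
S ⇒ negate
Longitude: split at 3 digits → 038° and 29.33967′; 38 + 29.33967/60 = 38.4889945
hemisphere W, so the sign is −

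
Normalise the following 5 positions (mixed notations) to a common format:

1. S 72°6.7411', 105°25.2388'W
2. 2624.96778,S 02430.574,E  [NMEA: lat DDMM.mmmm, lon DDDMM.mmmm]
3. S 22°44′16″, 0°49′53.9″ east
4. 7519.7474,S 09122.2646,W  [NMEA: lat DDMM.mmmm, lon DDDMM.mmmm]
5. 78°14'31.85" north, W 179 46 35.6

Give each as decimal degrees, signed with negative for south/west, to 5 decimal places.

1. -72.11235, -105.42065
2. -26.41613, 24.50957
3. -22.73778, 0.83164
4. -75.32912, -91.37108
5. 78.24218, -179.77656

Point 1:
  Lat: 72 + 6.7411/60 = 72.112352
  S ⇒ negate
  Lon: 105 + 25.2388/60 = 105.420647
  W ⇒ negate
Point 2:
  Lat: split at 2 digits → 26° and 24.96778′; 26 + 24.96778/60 = 26.416130
  S ⇒ negate
  Longitude: degrees = first 3 digits = 24, minutes = 30.574; 24 + 30.574/60 = 24.509567
  E → positive
Point 3:
  Lat: 22° + 44/60 + 16/3600 = 22 + 0.733333 + 0.004444 = 22.737778
  S → negative
  Longitude: 0 + 49/60 + 53.9/3600 = 0.831639
  E ⇒ keep positive
Point 4:
  Lat: degrees = first 2 digits = 75, minutes = 19.7474; 75 + 19.7474/60 = 75.329123
  S → negative
  Longitude: split at 3 digits → 091° and 22.2646′; 91 + 22.2646/60 = 91.371077
  hemisphere W, so the sign is −
Point 5:
  Lat: 78 + 14/60 + 31.85/3600 = 78.242181
  N → positive
  λ: 46′ + 35.6″ = 46.59333′; 179 + 46.59333/60 = 179.776556
  hemisphere W, so the sign is −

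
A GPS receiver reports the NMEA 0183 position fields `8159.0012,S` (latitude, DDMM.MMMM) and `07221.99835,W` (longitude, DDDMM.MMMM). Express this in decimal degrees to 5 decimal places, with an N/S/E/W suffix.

81.98335° S, 72.36664° W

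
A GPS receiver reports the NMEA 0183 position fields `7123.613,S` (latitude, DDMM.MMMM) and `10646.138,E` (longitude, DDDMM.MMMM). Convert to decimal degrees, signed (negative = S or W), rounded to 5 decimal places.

Lat: split at 2 digits → 71° and 23.613′; 71 + 23.613/60 = 71.393550
hemisphere S, so the sign is −
Lon: degrees = first 3 digits = 106, minutes = 46.138; 106 + 46.138/60 = 106.768967
E ⇒ keep positive

-71.39355, 106.76897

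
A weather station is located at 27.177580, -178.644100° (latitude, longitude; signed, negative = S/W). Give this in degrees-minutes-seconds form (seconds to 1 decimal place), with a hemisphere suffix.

Latitude: whole degrees 27; 10.65480′ → 10′ and 39.288″
Longitude is negative → W; |value| = 178.644100
Longitude: whole degrees 178; 38.64600′ → 38′ and 38.760″

27°10′39.3″ N, 178°38′38.8″ W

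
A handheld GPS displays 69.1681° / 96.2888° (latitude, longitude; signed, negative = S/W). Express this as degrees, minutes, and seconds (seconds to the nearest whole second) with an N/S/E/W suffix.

69°10′5″ N, 96°17′20″ E

Latitude: whole degrees 69; 10.08600′ → 10′ and 5.16″
λ: whole degrees 96; 17.32800′ → 17′ and 19.68″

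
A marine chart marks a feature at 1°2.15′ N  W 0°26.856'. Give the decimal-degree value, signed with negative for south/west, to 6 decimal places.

1.035833, -0.447600

φ: 2.15′ = 0.035833°; total 1.0358333
N → positive
Lon: 26.856′ = 0.447600°; total 0.4476000
W → negative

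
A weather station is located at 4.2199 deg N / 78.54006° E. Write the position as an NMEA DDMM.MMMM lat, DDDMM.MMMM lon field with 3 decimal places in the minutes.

φ: minutes = (4.219900 − 4) × 60 = 13.19400
Lon: fractional part 0.540060 → 32.40360 minutes

0413.194,N / 07832.404,E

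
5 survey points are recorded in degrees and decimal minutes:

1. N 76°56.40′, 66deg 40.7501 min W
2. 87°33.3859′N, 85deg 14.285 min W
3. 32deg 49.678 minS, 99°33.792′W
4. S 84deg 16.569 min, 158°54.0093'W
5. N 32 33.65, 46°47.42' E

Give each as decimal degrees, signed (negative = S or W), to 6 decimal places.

1. 76.940000, -66.679168
2. 87.556432, -85.238083
3. -32.827967, -99.563200
4. -84.276150, -158.900155
5. 32.560833, 46.790333

Point 1:
  φ: 56.4′ = 0.940000°; total 76.9400000
  N → positive
  λ: 66 + 40.7501/60 = 66.6791683
  hemisphere W, so the sign is −
Point 2:
  φ: 87 + 33.3859/60 = 87.5564317
  N ⇒ keep positive
  λ: 14.285′ = 0.238083°; total 85.2380833
  W → negative
Point 3:
  φ: 49.678′ = 0.827967°; total 32.8279667
  hemisphere S, so the sign is −
  Longitude: 33.792′ = 0.563200°; total 99.5632000
  hemisphere W, so the sign is −
Point 4:
  φ: 16.569′ = 0.276150°; total 84.2761500
  S ⇒ negate
  Longitude: 158 + 54.0093/60 = 158.9001550
  W → negative
Point 5:
  φ: 33.65′ = 0.560833°; total 32.5608333
  N → positive
  Lon: 46 + 47.42/60 = 46.7903333
  E ⇒ keep positive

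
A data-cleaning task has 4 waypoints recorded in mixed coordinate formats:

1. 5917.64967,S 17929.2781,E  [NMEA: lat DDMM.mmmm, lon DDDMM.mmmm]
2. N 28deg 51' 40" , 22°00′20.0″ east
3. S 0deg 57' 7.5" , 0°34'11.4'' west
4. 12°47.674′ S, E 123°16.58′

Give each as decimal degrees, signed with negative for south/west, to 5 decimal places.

1. -59.29416, 179.48797
2. 28.86111, 22.00556
3. -0.95208, -0.56983
4. -12.79457, 123.27633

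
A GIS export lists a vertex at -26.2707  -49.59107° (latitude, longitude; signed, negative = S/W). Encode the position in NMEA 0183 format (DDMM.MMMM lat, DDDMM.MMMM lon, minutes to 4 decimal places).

2616.2420,S / 04935.4642,W

Latitude is negative → S; |value| = 26.270700
Latitude: minutes = (26.270700 − 26) × 60 = 16.242000
Longitude is negative → W; |value| = 49.591070
Longitude: minutes = (49.591070 − 49) × 60 = 35.464200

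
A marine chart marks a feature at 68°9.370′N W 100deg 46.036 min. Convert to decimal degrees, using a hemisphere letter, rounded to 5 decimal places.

68.15617° N, 100.76727° W

Lat: 68 + 9.37/60 = 68.156167
Longitude: 46.036′ = 0.767267°; total 100.767267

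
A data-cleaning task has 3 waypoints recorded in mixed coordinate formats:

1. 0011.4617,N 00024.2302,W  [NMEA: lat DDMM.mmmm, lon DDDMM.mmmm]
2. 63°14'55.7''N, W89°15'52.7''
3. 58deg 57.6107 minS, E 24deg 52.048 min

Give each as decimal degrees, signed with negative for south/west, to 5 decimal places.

Point 1:
  φ: split at 2 digits → 00° and 11.4617′; 0 + 11.4617/60 = 0.191028
  N ⇒ keep positive
  Lon: degrees = first 3 digits = 0, minutes = 24.2302; 0 + 24.2302/60 = 0.403837
  hemisphere W, so the sign is −
Point 2:
  Lat: 63° + 14/60 + 55.7/3600 = 63 + 0.233333 + 0.015472 = 63.248806
  N ⇒ keep positive
  λ: 15′ + 52.7″ = 15.87833′; 89 + 15.87833/60 = 89.264639
  W → negative
Point 3:
  Latitude: 58 + 57.6107/60 = 58.960178
  hemisphere S, so the sign is −
  Longitude: 24 + 52.048/60 = 24.867467
  E ⇒ keep positive

1. 0.19103, -0.40384
2. 63.24881, -89.26464
3. -58.96018, 24.86747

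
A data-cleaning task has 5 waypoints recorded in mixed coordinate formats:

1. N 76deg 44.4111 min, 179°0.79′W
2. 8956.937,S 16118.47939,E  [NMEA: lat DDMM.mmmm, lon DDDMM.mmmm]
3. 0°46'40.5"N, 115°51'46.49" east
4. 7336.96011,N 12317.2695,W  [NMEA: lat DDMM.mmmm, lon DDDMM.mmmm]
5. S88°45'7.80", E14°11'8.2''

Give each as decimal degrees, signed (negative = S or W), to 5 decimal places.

1. 76.74019, -179.01317
2. -89.94895, 161.30799
3. 0.77792, 115.86291
4. 73.61600, -123.28783
5. -88.75217, 14.18561

Point 1:
  Latitude: 44.4111′ = 0.740185°; total 76.740185
  N → positive
  Lon: 179 + 0.79/60 = 179.013167
  W ⇒ negate
Point 2:
  φ: split at 2 digits → 89° and 56.937′; 89 + 56.937/60 = 89.948950
  S → negative
  λ: split at 3 digits → 161° and 18.47939′; 161 + 18.47939/60 = 161.307990
  E ⇒ keep positive
Point 3:
  φ: 46′ + 40.5″ = 46.67500′; 0 + 46.67500/60 = 0.777917
  N → positive
  λ: 51′ + 46.49″ = 51.77483′; 115 + 51.77483/60 = 115.862914
  E → positive
Point 4:
  Latitude: split at 2 digits → 73° and 36.96011′; 73 + 36.96011/60 = 73.616002
  N ⇒ keep positive
  Lon: split at 3 digits → 123° and 17.2695′; 123 + 17.2695/60 = 123.287825
  hemisphere W, so the sign is −
Point 5:
  Lat: 88° + 45/60 + 7.8/3600 = 88 + 0.750000 + 0.002167 = 88.752167
  S ⇒ negate
  Longitude: 14 + 11/60 + 8.2/3600 = 14.185611
  E → positive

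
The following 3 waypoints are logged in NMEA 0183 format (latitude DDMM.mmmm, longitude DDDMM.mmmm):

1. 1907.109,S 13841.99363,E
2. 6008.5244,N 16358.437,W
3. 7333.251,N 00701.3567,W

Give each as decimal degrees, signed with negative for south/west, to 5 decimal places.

Point 1:
  Lat: degrees = first 2 digits = 19, minutes = 7.109; 19 + 7.109/60 = 19.118483
  S ⇒ negate
  Longitude: split at 3 digits → 138° and 41.99363′; 138 + 41.99363/60 = 138.699894
  E → positive
Point 2:
  Lat: degrees = first 2 digits = 60, minutes = 8.5244; 60 + 8.5244/60 = 60.142073
  N → positive
  λ: degrees = first 3 digits = 163, minutes = 58.437; 163 + 58.437/60 = 163.973950
  hemisphere W, so the sign is −
Point 3:
  Lat: degrees = first 2 digits = 73, minutes = 33.251; 73 + 33.251/60 = 73.554183
  N → positive
  Longitude: split at 3 digits → 007° and 1.3567′; 7 + 1.3567/60 = 7.022612
  W → negative

1. -19.11848, 138.69989
2. 60.14207, -163.97395
3. 73.55418, -7.02261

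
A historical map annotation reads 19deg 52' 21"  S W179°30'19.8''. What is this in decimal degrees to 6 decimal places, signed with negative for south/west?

Latitude: 52′ + 21″ = 52.35000′; 19 + 52.35000/60 = 19.8725000
S → negative
Lon: 30′ + 19.8″ = 30.33000′; 179 + 30.33000/60 = 179.5055000
hemisphere W, so the sign is −

-19.872500, -179.505500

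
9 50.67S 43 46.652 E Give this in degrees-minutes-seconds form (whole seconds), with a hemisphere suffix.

Latitude: fractional minutes 0.67000 × 60 = 40.20″
λ: fractional minutes 0.65200 × 60 = 39.12″

9°50′40″ S, 43°46′39″ E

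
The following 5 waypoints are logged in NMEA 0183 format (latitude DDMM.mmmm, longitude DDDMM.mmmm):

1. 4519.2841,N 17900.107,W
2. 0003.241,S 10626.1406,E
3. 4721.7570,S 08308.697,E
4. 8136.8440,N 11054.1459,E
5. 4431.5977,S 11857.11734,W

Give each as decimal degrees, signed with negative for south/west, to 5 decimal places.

Point 1:
  φ: split at 2 digits → 45° and 19.2841′; 45 + 19.2841/60 = 45.321402
  N ⇒ keep positive
  λ: split at 3 digits → 179° and 0.107′; 179 + 0.107/60 = 179.001783
  hemisphere W, so the sign is −
Point 2:
  Lat: split at 2 digits → 00° and 3.241′; 0 + 3.241/60 = 0.054017
  hemisphere S, so the sign is −
  λ: split at 3 digits → 106° and 26.1406′; 106 + 26.1406/60 = 106.435677
  E ⇒ keep positive
Point 3:
  φ: split at 2 digits → 47° and 21.757′; 47 + 21.757/60 = 47.362617
  S ⇒ negate
  Longitude: split at 3 digits → 083° and 8.697′; 83 + 8.697/60 = 83.144950
  E ⇒ keep positive
Point 4:
  φ: degrees = first 2 digits = 81, minutes = 36.844; 81 + 36.844/60 = 81.614067
  N ⇒ keep positive
  λ: split at 3 digits → 110° and 54.1459′; 110 + 54.1459/60 = 110.902432
  E ⇒ keep positive
Point 5:
  Lat: degrees = first 2 digits = 44, minutes = 31.5977; 44 + 31.5977/60 = 44.526628
  S ⇒ negate
  Longitude: degrees = first 3 digits = 118, minutes = 57.11734; 118 + 57.11734/60 = 118.951956
  W → negative

1. 45.32140, -179.00178
2. -0.05402, 106.43568
3. -47.36262, 83.14495
4. 81.61407, 110.90243
5. -44.52663, -118.95196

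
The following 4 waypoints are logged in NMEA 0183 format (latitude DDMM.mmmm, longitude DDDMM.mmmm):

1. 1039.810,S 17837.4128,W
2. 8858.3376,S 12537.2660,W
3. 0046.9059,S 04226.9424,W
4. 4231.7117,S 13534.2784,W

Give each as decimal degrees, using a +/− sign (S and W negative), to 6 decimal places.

Point 1:
  Lat: split at 2 digits → 10° and 39.81′; 10 + 39.81/60 = 10.6635000
  S ⇒ negate
  Lon: degrees = first 3 digits = 178, minutes = 37.4128; 178 + 37.4128/60 = 178.6235467
  W → negative
Point 2:
  Latitude: degrees = first 2 digits = 88, minutes = 58.3376; 88 + 58.3376/60 = 88.9722933
  S → negative
  Longitude: degrees = first 3 digits = 125, minutes = 37.266; 125 + 37.266/60 = 125.6211000
  W ⇒ negate
Point 3:
  Lat: split at 2 digits → 00° and 46.9059′; 0 + 46.9059/60 = 0.7817650
  S ⇒ negate
  Lon: degrees = first 3 digits = 42, minutes = 26.9424; 42 + 26.9424/60 = 42.4490400
  hemisphere W, so the sign is −
Point 4:
  φ: split at 2 digits → 42° and 31.7117′; 42 + 31.7117/60 = 42.5285283
  hemisphere S, so the sign is −
  λ: split at 3 digits → 135° and 34.2784′; 135 + 34.2784/60 = 135.5713067
  W ⇒ negate

1. -10.663500, -178.623547
2. -88.972293, -125.621100
3. -0.781765, -42.449040
4. -42.528528, -135.571307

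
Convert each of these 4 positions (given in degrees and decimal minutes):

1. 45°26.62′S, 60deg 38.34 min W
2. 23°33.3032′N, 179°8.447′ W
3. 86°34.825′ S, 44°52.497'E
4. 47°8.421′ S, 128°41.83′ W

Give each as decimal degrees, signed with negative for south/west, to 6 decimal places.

Point 1:
  Latitude: 26.62′ = 0.443667°; total 45.4436667
  hemisphere S, so the sign is −
  λ: 60 + 38.34/60 = 60.6390000
  hemisphere W, so the sign is −
Point 2:
  Latitude: 23 + 33.3032/60 = 23.5550533
  N ⇒ keep positive
  λ: 8.447′ = 0.140783°; total 179.1407833
  hemisphere W, so the sign is −
Point 3:
  Lat: 86 + 34.825/60 = 86.5804167
  hemisphere S, so the sign is −
  λ: 52.497′ = 0.874950°; total 44.8749500
  E ⇒ keep positive
Point 4:
  φ: 47 + 8.421/60 = 47.1403500
  S → negative
  Lon: 128 + 41.83/60 = 128.6971667
  W → negative

1. -45.443667, -60.639000
2. 23.555053, -179.140783
3. -86.580417, 44.874950
4. -47.140350, -128.697167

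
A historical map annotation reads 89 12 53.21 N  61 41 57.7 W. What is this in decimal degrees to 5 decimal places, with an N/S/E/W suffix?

Latitude: 89° + 12/60 + 53.21/3600 = 89 + 0.200000 + 0.014781 = 89.214781
Lon: 61 + 41/60 + 57.7/3600 = 61.699361

89.21478° N, 61.69936° W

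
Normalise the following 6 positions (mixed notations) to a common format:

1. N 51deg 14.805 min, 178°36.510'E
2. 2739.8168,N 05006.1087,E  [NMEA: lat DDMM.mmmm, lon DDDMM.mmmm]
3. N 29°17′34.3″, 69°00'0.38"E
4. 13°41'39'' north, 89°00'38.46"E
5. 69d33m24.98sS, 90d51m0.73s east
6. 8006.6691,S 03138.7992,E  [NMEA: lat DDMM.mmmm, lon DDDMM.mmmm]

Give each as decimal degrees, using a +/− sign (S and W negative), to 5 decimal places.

Point 1:
  φ: 14.805′ = 0.246750°; total 51.246750
  N → positive
  Lon: 178 + 36.51/60 = 178.608500
  E ⇒ keep positive
Point 2:
  Lat: split at 2 digits → 27° and 39.8168′; 27 + 39.8168/60 = 27.663613
  N ⇒ keep positive
  Longitude: degrees = first 3 digits = 50, minutes = 6.1087; 50 + 6.1087/60 = 50.101812
  E ⇒ keep positive
Point 3:
  φ: 29 + 17/60 + 34.3/3600 = 29.292861
  N ⇒ keep positive
  λ: 69° + 0/60 + 0.38/3600 = 69 + 0.000000 + 0.000106 = 69.000106
  E → positive
Point 4:
  Latitude: 13° + 41/60 + 39/3600 = 13 + 0.683333 + 0.010833 = 13.694167
  N → positive
  λ: 89 + 0/60 + 38.46/3600 = 89.010683
  E → positive
Point 5:
  Lat: 69° + 33/60 + 24.98/3600 = 69 + 0.550000 + 0.006939 = 69.556939
  hemisphere S, so the sign is −
  λ: 90 + 51/60 + 0.73/3600 = 90.850203
  E → positive
Point 6:
  φ: degrees = first 2 digits = 80, minutes = 6.6691; 80 + 6.6691/60 = 80.111152
  S → negative
  Longitude: degrees = first 3 digits = 31, minutes = 38.7992; 31 + 38.7992/60 = 31.646653
  E → positive

1. 51.24675, 178.60850
2. 27.66361, 50.10181
3. 29.29286, 69.00011
4. 13.69417, 89.01068
5. -69.55694, 90.85020
6. -80.11115, 31.64665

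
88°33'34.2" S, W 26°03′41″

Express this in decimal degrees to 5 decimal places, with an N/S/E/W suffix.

88.55950° S, 26.06139° W

Latitude: 88 + 33/60 + 34.2/3600 = 88.559500
Lon: 26° + 3/60 + 41/3600 = 26 + 0.050000 + 0.011389 = 26.061389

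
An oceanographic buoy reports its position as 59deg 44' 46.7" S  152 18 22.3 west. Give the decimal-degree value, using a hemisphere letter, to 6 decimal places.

φ: 59° + 44/60 + 46.7/3600 = 59 + 0.733333 + 0.012972 = 59.7463056
λ: 152 + 18/60 + 22.3/3600 = 152.3061944

59.746306° S, 152.306194° W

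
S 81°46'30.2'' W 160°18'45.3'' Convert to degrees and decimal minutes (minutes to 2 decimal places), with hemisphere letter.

81° 46.50′ S, 160° 18.76′ W

Lat: 46 + 30.2/60 = 46.5033′
λ: 18 + 45.3/60 = 18.7550′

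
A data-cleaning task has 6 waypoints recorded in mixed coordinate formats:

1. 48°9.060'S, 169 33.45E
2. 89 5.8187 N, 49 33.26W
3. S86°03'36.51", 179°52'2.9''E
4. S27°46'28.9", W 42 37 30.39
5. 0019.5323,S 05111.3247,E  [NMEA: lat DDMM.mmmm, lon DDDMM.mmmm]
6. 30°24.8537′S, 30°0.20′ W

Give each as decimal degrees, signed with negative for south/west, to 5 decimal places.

Point 1:
  Lat: 9.06′ = 0.151000°; total 48.151000
  S ⇒ negate
  Longitude: 169 + 33.45/60 = 169.557500
  E → positive
Point 2:
  φ: 89 + 5.8187/60 = 89.096978
  N → positive
  Lon: 49 + 33.26/60 = 49.554333
  W ⇒ negate
Point 3:
  Latitude: 86 + 3/60 + 36.51/3600 = 86.060142
  S ⇒ negate
  λ: 179° + 52/60 + 2.9/3600 = 179 + 0.866667 + 0.000806 = 179.867472
  E → positive
Point 4:
  Lat: 46′ + 28.9″ = 46.48167′; 27 + 46.48167/60 = 27.774694
  S → negative
  Lon: 37′ + 30.39″ = 37.50650′; 42 + 37.50650/60 = 42.625108
  hemisphere W, so the sign is −
Point 5:
  Latitude: degrees = first 2 digits = 0, minutes = 19.5323; 0 + 19.5323/60 = 0.325538
  S ⇒ negate
  Lon: degrees = first 3 digits = 51, minutes = 11.3247; 51 + 11.3247/60 = 51.188745
  E → positive
Point 6:
  Lat: 30 + 24.8537/60 = 30.414228
  S → negative
  Longitude: 0.2′ = 0.003333°; total 30.003333
  W → negative

1. -48.15100, 169.55750
2. 89.09698, -49.55433
3. -86.06014, 179.86747
4. -27.77469, -42.62511
5. -0.32554, 51.18875
6. -30.41423, -30.00333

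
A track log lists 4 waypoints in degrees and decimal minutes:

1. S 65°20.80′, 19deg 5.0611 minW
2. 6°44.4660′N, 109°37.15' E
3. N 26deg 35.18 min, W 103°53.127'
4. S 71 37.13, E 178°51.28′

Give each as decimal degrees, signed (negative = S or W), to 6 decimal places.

1. -65.346667, -19.084352
2. 6.741100, 109.619167
3. 26.586333, -103.885450
4. -71.618833, 178.854667

Point 1:
  Lat: 20.8′ = 0.346667°; total 65.3466667
  S → negative
  λ: 5.0611′ = 0.084352°; total 19.0843517
  W → negative
Point 2:
  Lat: 44.466′ = 0.741100°; total 6.7411000
  N → positive
  Lon: 109 + 37.15/60 = 109.6191667
  E ⇒ keep positive
Point 3:
  Latitude: 26 + 35.18/60 = 26.5863333
  N ⇒ keep positive
  λ: 103 + 53.127/60 = 103.8854500
  W → negative
Point 4:
  Lat: 71 + 37.13/60 = 71.6188333
  hemisphere S, so the sign is −
  Lon: 178 + 51.28/60 = 178.8546667
  E ⇒ keep positive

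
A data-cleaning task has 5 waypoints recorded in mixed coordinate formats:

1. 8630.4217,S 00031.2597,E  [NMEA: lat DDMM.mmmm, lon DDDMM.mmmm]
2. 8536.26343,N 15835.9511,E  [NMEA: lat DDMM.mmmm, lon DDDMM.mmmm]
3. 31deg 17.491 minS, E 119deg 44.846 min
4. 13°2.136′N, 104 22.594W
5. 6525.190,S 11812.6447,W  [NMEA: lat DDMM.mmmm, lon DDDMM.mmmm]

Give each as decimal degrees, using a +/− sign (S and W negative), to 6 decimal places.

1. -86.507028, 0.520995
2. 85.604391, 158.599185
3. -31.291517, 119.747433
4. 13.035600, -104.376567
5. -65.419833, -118.210745

Point 1:
  Latitude: split at 2 digits → 86° and 30.4217′; 86 + 30.4217/60 = 86.5070283
  hemisphere S, so the sign is −
  Lon: degrees = first 3 digits = 0, minutes = 31.2597; 0 + 31.2597/60 = 0.5209950
  E ⇒ keep positive
Point 2:
  φ: degrees = first 2 digits = 85, minutes = 36.26343; 85 + 36.26343/60 = 85.6043905
  N ⇒ keep positive
  λ: degrees = first 3 digits = 158, minutes = 35.9511; 158 + 35.9511/60 = 158.5991850
  E ⇒ keep positive
Point 3:
  Lat: 31 + 17.491/60 = 31.2915167
  S → negative
  λ: 119 + 44.846/60 = 119.7474333
  E → positive
Point 4:
  Lat: 2.136′ = 0.035600°; total 13.0356000
  N → positive
  λ: 22.594′ = 0.376567°; total 104.3765667
  hemisphere W, so the sign is −
Point 5:
  Lat: split at 2 digits → 65° and 25.19′; 65 + 25.19/60 = 65.4198333
  hemisphere S, so the sign is −
  Lon: split at 3 digits → 118° and 12.6447′; 118 + 12.6447/60 = 118.2107450
  W → negative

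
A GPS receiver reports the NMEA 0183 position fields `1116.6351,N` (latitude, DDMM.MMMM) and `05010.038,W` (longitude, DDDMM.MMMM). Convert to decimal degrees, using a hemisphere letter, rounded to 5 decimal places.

φ: split at 2 digits → 11° and 16.6351′; 11 + 16.6351/60 = 11.277252
λ: split at 3 digits → 050° and 10.038′; 50 + 10.038/60 = 50.167300

11.27725° N, 50.16730° W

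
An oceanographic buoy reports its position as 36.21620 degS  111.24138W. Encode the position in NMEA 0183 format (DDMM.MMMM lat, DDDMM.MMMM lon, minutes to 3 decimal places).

Lat: 36° + 0.216200 × 60 = 36° 12.97200′
Lon: 111° + 0.241380 × 60 = 111° 14.48280′

3612.972,S / 11114.483,W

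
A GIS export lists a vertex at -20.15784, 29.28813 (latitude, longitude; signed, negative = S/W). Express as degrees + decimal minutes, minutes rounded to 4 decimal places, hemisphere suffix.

20° 9.4704′ S, 29° 17.2878′ E

Latitude is negative → S; |value| = 20.157840
φ: 20° + 0.157840 × 60 = 20° 9.470400′
Lon: minutes = (29.288130 − 29) × 60 = 17.287800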